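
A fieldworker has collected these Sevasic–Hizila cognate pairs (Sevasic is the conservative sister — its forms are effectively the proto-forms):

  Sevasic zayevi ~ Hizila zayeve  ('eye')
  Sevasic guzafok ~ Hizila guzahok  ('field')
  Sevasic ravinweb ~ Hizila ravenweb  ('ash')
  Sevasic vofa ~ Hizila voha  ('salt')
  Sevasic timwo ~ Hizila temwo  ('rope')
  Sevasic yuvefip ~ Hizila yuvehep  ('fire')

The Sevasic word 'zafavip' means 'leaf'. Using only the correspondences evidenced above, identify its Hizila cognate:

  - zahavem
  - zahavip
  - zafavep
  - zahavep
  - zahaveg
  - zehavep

vofa ~ voha — Sevasic f corresponds to Hizila h between vowels (before a back vowel).
yuvefip ~ yuvehep — Sevasic i corresponds to Hizila e after a consonant, before a labial obstruent.
Applying these to Sevasic 'zafavip':
  zafavip → zahavip   (f→h between vowels (before a back vowel))
  zahavip → zahavep   (i→e after a consonant, before a labial obstruent)
So the Hizila cognate is 'zahavep'.

zahavep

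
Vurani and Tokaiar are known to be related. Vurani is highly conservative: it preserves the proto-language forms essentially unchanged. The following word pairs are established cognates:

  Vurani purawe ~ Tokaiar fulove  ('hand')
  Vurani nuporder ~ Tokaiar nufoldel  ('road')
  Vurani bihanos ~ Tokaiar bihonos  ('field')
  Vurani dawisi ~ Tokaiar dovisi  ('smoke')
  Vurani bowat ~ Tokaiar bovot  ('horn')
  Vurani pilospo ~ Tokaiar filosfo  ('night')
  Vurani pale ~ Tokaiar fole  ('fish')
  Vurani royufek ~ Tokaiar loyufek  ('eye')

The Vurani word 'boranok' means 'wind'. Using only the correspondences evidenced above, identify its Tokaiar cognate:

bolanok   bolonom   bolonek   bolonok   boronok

purawe ~ fulove — Vurani r corresponds to Tokaiar l between vowels (before a back vowel).
bihanos ~ bihonos — Vurani a corresponds to Tokaiar o after a consonant, before a nasal.
Applying these to Vurani 'boranok':
  boranok → bolanok   (r→l between vowels (before a back vowel))
  bolanok → bolonok   (a→o after a consonant, before a nasal)
So the Tokaiar cognate is 'bolonok'.

bolonok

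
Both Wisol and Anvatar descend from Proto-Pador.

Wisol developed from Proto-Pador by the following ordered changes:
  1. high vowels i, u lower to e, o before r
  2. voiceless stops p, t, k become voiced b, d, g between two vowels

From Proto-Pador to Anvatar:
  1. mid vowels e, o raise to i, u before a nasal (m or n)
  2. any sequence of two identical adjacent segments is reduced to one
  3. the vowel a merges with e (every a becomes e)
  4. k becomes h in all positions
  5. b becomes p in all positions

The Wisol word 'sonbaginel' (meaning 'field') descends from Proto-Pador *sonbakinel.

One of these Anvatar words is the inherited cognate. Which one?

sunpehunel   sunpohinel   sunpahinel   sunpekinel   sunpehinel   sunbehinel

Anvatar: start from *sonbakinel.
  rule 1 (pre-nasal raising): sonbakinel → sunbakinel
  rule 2: no change — sunbakinel
  rule 3 (vowel merger): sunbakinel → sunbekinel
  rule 4 (unconditioned shift): sunbekinel → sunbehinel
  rule 5 (unconditioned shift): sunbehinel → sunpehinel
  ⇒ Anvatar sunpehinel

sunpehinel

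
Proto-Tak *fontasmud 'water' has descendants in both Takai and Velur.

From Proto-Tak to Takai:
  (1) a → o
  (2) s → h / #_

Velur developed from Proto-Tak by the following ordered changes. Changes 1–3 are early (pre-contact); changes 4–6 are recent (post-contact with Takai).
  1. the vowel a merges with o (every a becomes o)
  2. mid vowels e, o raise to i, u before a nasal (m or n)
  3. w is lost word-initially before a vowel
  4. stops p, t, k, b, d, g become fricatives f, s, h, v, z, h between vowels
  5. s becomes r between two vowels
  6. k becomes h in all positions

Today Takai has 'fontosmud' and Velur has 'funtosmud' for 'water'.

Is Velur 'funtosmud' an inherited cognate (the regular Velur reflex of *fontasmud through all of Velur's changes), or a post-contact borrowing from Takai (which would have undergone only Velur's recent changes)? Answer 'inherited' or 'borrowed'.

inherited

If inherited, *fontasmud would pass through all of Velur's changes:
Velur: *fontasmud > fontosmud > funtosmud  (by vowel merger, pre-nasal raising)
If borrowed from Takai 'fontosmud' after the early changes, it would undergo only the recent ones:
  rule 4 (intervocalic lenition): no change (fontosmud)
  rule 5 (rhotacism): no change (fontosmud)
  rule 6 (unconditioned shift): no change (fontosmud)
  ⇒ as a loan: fontosmud
Velur 'funtosmud' matches the inherited outcome exactly, so it is an inherited cognate, not a loan.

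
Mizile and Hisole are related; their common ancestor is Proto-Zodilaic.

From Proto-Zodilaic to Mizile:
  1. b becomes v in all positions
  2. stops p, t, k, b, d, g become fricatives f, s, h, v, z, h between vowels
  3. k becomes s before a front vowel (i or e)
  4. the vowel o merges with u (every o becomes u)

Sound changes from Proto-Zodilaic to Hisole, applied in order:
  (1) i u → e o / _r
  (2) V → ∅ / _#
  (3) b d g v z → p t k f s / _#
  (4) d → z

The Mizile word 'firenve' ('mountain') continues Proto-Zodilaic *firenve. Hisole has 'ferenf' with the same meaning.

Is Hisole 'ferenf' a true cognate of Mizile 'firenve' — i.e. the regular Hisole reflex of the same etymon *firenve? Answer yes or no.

yes

Derive the expected Hisole reflex of *firenve:
Hisole: *firenve > ferenve > ferenv > ferenf  (by pre-rhotic lowering, apocope, final devoicing)
Hisole 'ferenf' matches the regular reflex exactly, so the pair is cognate.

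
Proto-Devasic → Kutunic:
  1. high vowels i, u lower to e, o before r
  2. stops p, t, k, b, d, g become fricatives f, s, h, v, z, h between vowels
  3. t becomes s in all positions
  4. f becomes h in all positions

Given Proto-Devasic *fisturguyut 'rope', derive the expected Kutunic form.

hissorguyus

Kutunic: *fisturguyut
  fisturguyut → fistorguyut   [pre-rhotic lowering]
  fistorguyut (rule 2 does not apply)
  fistorguyut → fissorguyus   [unconditioned shift]
  fissorguyus → hissorguyus   [unconditioned shift]
  giving Kutunic hissorguyus.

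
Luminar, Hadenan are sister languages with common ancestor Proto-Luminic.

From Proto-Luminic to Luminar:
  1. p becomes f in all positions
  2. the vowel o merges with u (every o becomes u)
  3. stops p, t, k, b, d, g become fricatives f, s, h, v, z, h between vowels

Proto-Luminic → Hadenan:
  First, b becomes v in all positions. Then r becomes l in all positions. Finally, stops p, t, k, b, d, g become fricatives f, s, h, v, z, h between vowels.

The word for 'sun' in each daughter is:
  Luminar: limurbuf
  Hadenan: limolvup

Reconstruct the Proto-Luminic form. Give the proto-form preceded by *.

Position 8: Luminar has f, Hadenan has p. Hadenan preserves p here (none of its changes turn any other segment into p), so the proto-segment is *p.
Position 5: Luminar has r, Hadenan has l. Luminar preserves r here (none of its changes turn any other segment into r), so the proto-segment is *r.
This points to *limorbup. Verify forward in each daughter:
Luminar: *limorbup > limorbuf > limurbuf  (by unconditioned shift, vowel merger)
Hadenan: *limorbup
  limorbup → limorvup   [unconditioned shift]
  limorvup → limolvup   [unconditioned shift]
  limolvup (rule 3 does not apply)
  giving Hadenan limolvup.
No other proto-form is consistent with every reflex, so the reconstruction is *limorbup.

*limorbup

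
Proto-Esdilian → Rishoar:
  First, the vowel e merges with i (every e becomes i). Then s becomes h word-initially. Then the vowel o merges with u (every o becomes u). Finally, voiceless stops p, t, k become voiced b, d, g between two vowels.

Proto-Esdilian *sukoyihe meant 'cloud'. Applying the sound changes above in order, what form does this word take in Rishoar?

huguyihi

Rishoar: start from *sukoyihe.
  rule 1 (vowel merger): sukoyihe → sukoyihi
  rule 2 (debuccalisation): sukoyihi → hukoyihi
  rule 3 (vowel merger): hukoyihi → hukuyihi
  rule 4 (intervocalic voicing): hukuyihi → huguyihi
  ⇒ Rishoar huguyihi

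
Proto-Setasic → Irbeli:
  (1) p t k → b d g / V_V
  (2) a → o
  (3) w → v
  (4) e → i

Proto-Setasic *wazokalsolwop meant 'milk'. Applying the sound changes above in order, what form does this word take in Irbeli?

vozogolsolvop

Irbeli: start from *wazokalsolwop.
  rule 1 (intervocalic voicing): wazokalsolwop → wazogalsolwop
  rule 2 (vowel merger): wazogalsolwop → wozogolsolwop
  rule 3 (unconditioned shift): wozogolsolwop → vozogolsolvop
  rule 4: no change — vozogolsolvop
  ⇒ Irbeli vozogolsolvop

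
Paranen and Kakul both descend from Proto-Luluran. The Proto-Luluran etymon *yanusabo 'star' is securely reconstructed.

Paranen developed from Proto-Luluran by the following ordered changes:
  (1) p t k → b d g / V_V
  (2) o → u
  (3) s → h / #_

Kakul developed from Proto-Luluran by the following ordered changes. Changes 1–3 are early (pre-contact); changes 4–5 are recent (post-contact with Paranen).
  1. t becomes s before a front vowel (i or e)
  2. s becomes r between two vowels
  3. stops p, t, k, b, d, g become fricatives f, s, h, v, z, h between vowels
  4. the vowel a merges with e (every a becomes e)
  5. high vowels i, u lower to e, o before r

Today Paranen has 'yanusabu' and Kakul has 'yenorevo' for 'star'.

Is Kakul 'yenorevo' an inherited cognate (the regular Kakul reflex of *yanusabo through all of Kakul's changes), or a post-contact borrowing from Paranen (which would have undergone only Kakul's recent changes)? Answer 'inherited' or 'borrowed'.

If inherited, *yanusabo would pass through all of Kakul's changes:
Kakul: start from *yanusabo.
  rule 1: no change — yanusabo
  rule 2 (rhotacism): yanusabo → yanurabo
  rule 3 (intervocalic lenition): yanurabo → yanuravo
  rule 4 (vowel merger): yanuravo → yenurevo
  rule 5 (pre-rhotic lowering): yenurevo → yenorevo
  ⇒ Kakul yenorevo
If borrowed from Paranen 'yanusabu' after the early changes, it would undergo only the recent ones:
  rule 4 (vowel merger): yanusabu → yenusebu
  rule 5 (pre-rhotic lowering): no change (yenusebu)
  ⇒ as a loan: yenusebu
Kakul 'yenorevo' matches the inherited outcome exactly, so it is an inherited cognate, not a loan.

inherited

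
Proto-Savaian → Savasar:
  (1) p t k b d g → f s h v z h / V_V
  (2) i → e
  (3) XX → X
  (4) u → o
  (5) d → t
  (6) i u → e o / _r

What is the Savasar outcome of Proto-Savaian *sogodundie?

Savasar: start from *sogodundie.
  rule 1 (intervocalic lenition): sogodundie → sohozundie
  rule 2 (vowel merger): sohozundie → sohozundee
  rule 3 (degemination): sohozundee → sohozunde
  rule 4 (vowel merger): sohozunde → sohozonde
  rule 5 (unconditioned shift): sohozonde → sohozonte
  rule 6: no change — sohozonte
  ⇒ Savasar sohozonte

sohozonte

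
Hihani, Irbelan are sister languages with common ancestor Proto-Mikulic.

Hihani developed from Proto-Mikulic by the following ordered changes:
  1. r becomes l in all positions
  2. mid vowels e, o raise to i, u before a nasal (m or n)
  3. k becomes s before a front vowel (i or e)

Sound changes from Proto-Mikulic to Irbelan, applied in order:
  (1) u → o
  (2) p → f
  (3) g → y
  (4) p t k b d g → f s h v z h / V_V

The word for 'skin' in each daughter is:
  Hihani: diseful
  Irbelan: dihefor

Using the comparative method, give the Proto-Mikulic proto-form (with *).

*dikefur

Position 3: Hihani has s, Irbelan has h. Taking the neighbouring segments as reconstructed: Hihani s could go back to *k or *s; Irbelan h could go back to *k or *h — the one source consistent with every daughter is *k.
Position 6: Hihani has u, Irbelan has o. Taking the neighbouring segments as reconstructed: Hihani u can only go back to *u; Irbelan o could go back to *o or *u — the one source consistent with every daughter is *u.
This points to *dikefur. Verify forward in each daughter:
Hihani: *dikefur > dikeful > diseful  (by unconditioned shift, palatalisation)
Irbelan: *dikefur > dikefor > dihefor  (by vowel merger, intervocalic lenition)
Only *dikefur yields all of Hihani diseful, Irbelan dihefor.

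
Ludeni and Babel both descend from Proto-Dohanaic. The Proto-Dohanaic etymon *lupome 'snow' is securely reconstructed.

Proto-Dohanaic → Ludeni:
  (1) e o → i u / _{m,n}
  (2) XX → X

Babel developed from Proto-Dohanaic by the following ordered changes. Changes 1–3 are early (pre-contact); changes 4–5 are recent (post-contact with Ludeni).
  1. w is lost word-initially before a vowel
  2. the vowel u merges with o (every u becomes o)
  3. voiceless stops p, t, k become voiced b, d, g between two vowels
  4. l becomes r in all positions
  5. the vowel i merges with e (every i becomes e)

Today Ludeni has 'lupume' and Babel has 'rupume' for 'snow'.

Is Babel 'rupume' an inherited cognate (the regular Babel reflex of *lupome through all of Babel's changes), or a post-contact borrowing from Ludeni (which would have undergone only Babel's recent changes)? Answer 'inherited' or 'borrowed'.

borrowed

If inherited, *lupome would pass through all of Babel's changes:
Babel: *lupome
  lupome (rule 1 does not apply)
  lupome → lopome   [vowel merger]
  lopome → lobome   [intervocalic voicing]
  lobome → robome   [unconditioned shift]
  robome (rule 5 does not apply)
  giving Babel robome.
If borrowed from Ludeni 'lupume' after the early changes, it would undergo only the recent ones:
  rule 4 (unconditioned shift): lupume → rupume
  rule 5 (vowel merger): no change (rupume)
  ⇒ as a loan: rupume
Babel 'rupume' matches the loan outcome 'rupume', not the inherited 'robome' — it skipped the early Babel changes, so it was borrowed from Ludeni.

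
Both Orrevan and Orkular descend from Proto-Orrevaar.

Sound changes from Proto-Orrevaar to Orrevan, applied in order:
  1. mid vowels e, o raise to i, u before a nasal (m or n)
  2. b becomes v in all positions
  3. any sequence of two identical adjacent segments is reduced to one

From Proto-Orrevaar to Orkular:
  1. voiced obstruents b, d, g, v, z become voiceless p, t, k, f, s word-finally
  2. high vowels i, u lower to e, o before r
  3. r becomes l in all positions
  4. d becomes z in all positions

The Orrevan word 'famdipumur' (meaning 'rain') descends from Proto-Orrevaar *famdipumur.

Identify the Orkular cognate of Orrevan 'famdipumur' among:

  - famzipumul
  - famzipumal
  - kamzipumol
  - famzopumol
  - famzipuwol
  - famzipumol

Orkular: *famdipumur
  famdipumur (rule 1 does not apply)
  famdipumur → famdipumor   [pre-rhotic lowering]
  famdipumor → famdipumol   [unconditioned shift]
  famdipumol → famzipumol   [unconditioned shift]
  giving Orkular famzipumol.
Only 'famzipumol' matches the regular Orkular development of *famdipumur.

famzipumol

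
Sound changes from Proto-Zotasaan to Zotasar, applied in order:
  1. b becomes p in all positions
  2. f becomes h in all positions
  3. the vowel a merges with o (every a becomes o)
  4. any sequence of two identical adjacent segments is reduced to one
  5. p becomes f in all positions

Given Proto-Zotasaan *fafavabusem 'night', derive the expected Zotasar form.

hohovofusem

Zotasar: *fafavabusem
  fafavabusem → fafavapusem   [unconditioned shift]
  fafavapusem → hahavapusem   [unconditioned shift]
  hahavapusem → hohovopusem   [vowel merger]
  hohovopusem (rule 4 does not apply)
  hohovopusem → hohovofusem   [unconditioned shift]
  giving Zotasar hohovofusem.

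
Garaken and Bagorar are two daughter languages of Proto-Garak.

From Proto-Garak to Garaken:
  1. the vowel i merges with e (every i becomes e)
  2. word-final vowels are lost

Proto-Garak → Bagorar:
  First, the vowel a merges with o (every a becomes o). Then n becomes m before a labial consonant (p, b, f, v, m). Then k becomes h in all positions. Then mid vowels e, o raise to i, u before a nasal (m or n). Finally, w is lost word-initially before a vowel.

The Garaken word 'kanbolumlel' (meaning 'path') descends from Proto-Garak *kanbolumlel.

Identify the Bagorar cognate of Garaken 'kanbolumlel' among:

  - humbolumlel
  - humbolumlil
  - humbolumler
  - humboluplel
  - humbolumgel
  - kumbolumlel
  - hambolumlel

humbolumlel

Bagorar: *kanbolumlel > konbolumlel > kombolumlel > hombolumlel > humbolumlel  (by vowel merger, nasal place assimilation, unconditioned shift, pre-nasal raising)
Only 'humbolumlel' matches the regular Bagorar development of *kanbolumlel.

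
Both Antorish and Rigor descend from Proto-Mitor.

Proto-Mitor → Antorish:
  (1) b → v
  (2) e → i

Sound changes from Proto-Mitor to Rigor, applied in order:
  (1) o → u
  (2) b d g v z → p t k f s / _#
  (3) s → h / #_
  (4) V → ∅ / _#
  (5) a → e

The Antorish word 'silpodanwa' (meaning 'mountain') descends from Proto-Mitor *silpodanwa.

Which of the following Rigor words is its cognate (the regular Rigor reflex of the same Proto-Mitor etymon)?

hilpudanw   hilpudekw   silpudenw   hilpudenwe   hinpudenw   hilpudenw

hilpudenw

Rigor: start from *silpodanwa.
  rule 1 (vowel merger): silpodanwa → silpudanwa
  rule 2: no change — silpudanwa
  rule 3 (debuccalisation): silpudanwa → hilpudanwa
  rule 4 (apocope): hilpudanwa → hilpudanw
  rule 5 (vowel merger): hilpudanw → hilpudenw
  ⇒ Rigor hilpudenw
Only 'hilpudenw' matches the regular Rigor development of *silpodanwa.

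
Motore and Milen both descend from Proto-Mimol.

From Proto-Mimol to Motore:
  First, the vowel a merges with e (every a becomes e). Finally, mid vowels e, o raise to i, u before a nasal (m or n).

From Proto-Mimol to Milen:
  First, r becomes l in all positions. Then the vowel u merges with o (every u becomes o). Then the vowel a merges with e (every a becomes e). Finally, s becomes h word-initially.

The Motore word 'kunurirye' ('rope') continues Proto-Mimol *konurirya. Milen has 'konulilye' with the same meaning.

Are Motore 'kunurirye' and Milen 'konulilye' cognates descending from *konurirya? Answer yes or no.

Derive the expected Milen reflex of *konurirya:
Milen: *konurirya
  konurirya → konulilya   [unconditioned shift]
  konulilya → konolilya   [vowel merger]
  konolilya → konolilye   [vowel merger]
  konolilye (rule 4 does not apply)
  giving Milen konolilye.
The regular Milen reflex would be 'konolilye', but the attested form is 'konulilye'. The correspondence is irregular, so they are not cognates (the Milen form has a different source).

no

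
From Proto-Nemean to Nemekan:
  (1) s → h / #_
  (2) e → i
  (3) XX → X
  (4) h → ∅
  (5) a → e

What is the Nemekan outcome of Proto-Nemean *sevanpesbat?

ivenpisbet

Nemekan: *sevanpesbat > hevanpesbat > hivanpisbat > ivanpisbat > ivenpisbet  (by debuccalisation, vowel merger, h-loss, vowel merger)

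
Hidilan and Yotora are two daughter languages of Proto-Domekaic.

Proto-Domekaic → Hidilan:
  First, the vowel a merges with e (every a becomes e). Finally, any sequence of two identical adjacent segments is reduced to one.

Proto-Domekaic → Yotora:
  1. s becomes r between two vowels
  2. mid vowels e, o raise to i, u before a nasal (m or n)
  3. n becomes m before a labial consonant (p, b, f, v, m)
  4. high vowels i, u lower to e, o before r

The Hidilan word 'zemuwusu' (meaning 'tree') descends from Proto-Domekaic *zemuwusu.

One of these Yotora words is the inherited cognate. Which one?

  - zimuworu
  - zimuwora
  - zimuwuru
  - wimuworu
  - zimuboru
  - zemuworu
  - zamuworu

Yotora: *zemuwusu
  zemuwusu → zemuwuru   [rhotacism]
  zemuwuru → zimuwuru   [pre-nasal raising]
  zimuwuru (rule 3 does not apply)
  zimuwuru → zimuworu   [pre-rhotic lowering]
  giving Yotora zimuworu.
The other candidates each miss or misapply at least one Yotora change.

zimuworu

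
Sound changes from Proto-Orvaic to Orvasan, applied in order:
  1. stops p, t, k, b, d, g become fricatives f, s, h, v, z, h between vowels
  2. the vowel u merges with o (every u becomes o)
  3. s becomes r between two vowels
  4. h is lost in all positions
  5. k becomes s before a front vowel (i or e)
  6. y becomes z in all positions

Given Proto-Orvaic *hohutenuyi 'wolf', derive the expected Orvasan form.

Orvasan: *hohutenuyi
  hohutenuyi → hohusenuyi   [intervocalic lenition]
  hohusenuyi → hohosenoyi   [vowel merger]
  hohosenoyi → hohorenoyi   [rhotacism]
  hohorenoyi → oorenoyi   [h-loss]
  oorenoyi (rule 5 does not apply)
  oorenoyi → oorenozi   [unconditioned shift]
  giving Orvasan oorenozi.

oorenozi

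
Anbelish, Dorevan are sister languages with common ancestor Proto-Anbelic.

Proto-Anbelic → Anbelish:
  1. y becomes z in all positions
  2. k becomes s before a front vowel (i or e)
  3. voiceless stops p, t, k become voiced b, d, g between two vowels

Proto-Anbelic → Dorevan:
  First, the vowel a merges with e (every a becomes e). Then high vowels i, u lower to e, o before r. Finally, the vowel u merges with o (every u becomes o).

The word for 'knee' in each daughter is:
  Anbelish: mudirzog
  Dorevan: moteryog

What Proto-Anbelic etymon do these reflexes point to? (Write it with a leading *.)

*mutiryog

Position 6: Anbelish has z, Dorevan has y. Dorevan preserves y here (none of its changes turn any other segment into y), so the proto-segment is *y.
Position 3: Anbelish has d, Dorevan has t. Dorevan preserves t here (none of its changes turn any other segment into t), so the proto-segment is *t.
Position 4: Anbelish has i, Dorevan has e. Anbelish preserves i here (none of its changes turn any other segment into i), so the proto-segment is *i.
Continuing position by position gives *mutiryog; check it forward:
Anbelish: start from *mutiryog.
  rule 1 (unconditioned shift): mutiryog → mutirzog
  rule 2: no change — mutirzog
  rule 3 (intervocalic voicing): mutirzog → mudirzog
  ⇒ Anbelish mudirzog
Dorevan: *mutiryog
  mutiryog (rule 1 does not apply)
  mutiryog → muteryog   [pre-rhotic lowering]
  muteryog → moteryog   [vowel merger]
  giving Dorevan moteryog.
*mutiryog is the unique common source.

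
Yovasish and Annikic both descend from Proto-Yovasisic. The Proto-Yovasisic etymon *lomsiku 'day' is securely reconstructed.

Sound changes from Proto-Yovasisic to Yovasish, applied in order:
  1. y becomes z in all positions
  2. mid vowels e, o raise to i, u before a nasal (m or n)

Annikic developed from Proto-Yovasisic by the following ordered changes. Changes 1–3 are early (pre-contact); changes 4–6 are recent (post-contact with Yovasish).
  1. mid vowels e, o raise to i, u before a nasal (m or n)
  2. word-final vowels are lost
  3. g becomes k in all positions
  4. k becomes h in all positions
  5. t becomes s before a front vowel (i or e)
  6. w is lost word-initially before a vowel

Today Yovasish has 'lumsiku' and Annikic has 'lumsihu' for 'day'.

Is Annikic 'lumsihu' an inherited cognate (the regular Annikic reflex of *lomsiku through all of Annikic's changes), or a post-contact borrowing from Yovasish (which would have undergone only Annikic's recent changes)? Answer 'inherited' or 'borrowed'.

borrowed

If inherited, *lomsiku would pass through all of Annikic's changes:
Annikic: *lomsiku > lumsiku > lumsik > lumsih  (by pre-nasal raising, apocope, unconditioned shift)
If borrowed from Yovasish 'lumsiku' after the early changes, it would undergo only the recent ones:
  rule 4 (unconditioned shift): lumsiku → lumsihu
  rule 5 (palatalisation): no change (lumsihu)
  rule 6 (glide loss): no change (lumsihu)
  ⇒ as a loan: lumsihu
Annikic 'lumsihu' matches the loan outcome 'lumsihu', not the inherited 'lumsih' — it skipped the early Annikic changes, so it was borrowed from Yovasish.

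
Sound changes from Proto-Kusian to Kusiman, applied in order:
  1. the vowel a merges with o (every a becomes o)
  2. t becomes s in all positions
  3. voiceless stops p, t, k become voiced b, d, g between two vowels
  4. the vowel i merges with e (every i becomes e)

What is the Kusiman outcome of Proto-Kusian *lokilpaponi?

logelpobone

Kusiman: *lokilpaponi > lokilpoponi > logilpoboni > logelpobone  (by vowel merger, intervocalic voicing, vowel merger)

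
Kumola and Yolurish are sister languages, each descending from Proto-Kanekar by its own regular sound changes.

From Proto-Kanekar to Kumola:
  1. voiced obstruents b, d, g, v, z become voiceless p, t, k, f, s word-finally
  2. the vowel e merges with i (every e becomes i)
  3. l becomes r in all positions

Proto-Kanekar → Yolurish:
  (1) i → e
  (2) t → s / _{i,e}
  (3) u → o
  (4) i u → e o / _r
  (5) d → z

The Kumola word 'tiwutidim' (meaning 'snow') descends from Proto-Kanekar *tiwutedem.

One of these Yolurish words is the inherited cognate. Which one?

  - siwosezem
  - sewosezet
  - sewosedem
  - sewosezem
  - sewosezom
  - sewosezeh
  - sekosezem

sewosezem

Yolurish: start from *tiwutedem.
  rule 1 (vowel merger): tiwutedem → tewutedem
  rule 2 (palatalisation): tewutedem → sewusedem
  rule 3 (vowel merger): sewusedem → sewosedem
  rule 4: no change — sewosedem
  rule 5 (unconditioned shift): sewosedem → sewosezem
  ⇒ Yolurish sewosezem
Only 'sewosezem' matches the regular Yolurish development of *tiwutedem.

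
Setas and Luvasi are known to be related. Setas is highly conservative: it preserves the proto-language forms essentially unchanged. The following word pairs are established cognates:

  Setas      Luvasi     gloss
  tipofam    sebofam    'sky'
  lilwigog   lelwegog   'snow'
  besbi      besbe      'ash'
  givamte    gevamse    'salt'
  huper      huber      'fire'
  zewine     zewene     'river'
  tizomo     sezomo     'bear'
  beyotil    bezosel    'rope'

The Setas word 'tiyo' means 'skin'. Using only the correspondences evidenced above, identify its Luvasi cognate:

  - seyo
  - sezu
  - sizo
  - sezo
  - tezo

sezo

tipofam ~ sebofam, tizomo ~ sezomo — Setas t corresponds to Luvasi s word-initially before a front vowel.
lilwigog ~ lelwegog, tizomo ~ sezomo — Setas i corresponds to Luvasi e after a consonant, before a consonant other than r, m, n, p, b, f, v.
beyotil ~ bezosel — Setas y corresponds to Luvasi z between vowels (before a back vowel).
Applying these to Setas 'tiyo':
  tiyo → siyo   (t→s word-initially before a front vowel)
  siyo → seyo   (i→e after a consonant, before a consonant other than r, m, n, p, b, f, v)
  seyo → sezo   (y→z between vowels (before a back vowel))
So the Luvasi cognate is 'sezo'.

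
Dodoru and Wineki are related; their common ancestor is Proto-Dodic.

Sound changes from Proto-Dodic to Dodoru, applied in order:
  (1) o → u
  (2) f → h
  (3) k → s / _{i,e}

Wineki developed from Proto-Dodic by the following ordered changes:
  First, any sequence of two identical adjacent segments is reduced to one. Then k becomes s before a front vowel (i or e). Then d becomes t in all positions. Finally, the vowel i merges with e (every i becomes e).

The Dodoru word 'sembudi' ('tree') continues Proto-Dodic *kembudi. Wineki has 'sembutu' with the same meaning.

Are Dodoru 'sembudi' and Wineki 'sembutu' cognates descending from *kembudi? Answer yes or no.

no

Derive the expected Wineki reflex of *kembudi:
Wineki: *kembudi
  kembudi (rule 1 does not apply)
  kembudi → sembudi   [palatalisation]
  sembudi → sembuti   [unconditioned shift]
  sembuti → sembute   [vowel merger]
  giving Wineki sembute.
The regular Wineki reflex would be 'sembute', but the attested form is 'sembutu'. The correspondence is irregular, so they are not cognates (the Wineki form has a different source).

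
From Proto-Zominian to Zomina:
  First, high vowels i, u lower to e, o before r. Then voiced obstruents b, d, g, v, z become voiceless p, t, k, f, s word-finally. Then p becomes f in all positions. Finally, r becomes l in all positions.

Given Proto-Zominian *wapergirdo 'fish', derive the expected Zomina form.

Zomina: *wapergirdo > wapergerdo > wafergerdo > wafelgeldo  (by pre-rhotic lowering, unconditioned shift, unconditioned shift)

wafelgeldo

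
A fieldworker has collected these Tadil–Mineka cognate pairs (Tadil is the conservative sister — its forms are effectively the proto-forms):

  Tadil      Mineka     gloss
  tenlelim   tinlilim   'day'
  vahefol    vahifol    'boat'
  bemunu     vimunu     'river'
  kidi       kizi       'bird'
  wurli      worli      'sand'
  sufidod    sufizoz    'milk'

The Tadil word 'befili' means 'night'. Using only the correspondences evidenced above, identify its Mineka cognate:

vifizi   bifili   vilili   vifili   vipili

bemunu ~ vimunu — Tadil b corresponds to Mineka v word-initially before a front vowel.
vahefol ~ vahifol — Tadil e corresponds to Mineka i after a consonant, before a labial obstruent.
Applying these to Tadil 'befili':
  befili → vefili   (b→v word-initially before a front vowel)
  vefili → vifili   (e→i after a consonant, before a labial obstruent)
So the Mineka cognate is 'vifili'.

vifili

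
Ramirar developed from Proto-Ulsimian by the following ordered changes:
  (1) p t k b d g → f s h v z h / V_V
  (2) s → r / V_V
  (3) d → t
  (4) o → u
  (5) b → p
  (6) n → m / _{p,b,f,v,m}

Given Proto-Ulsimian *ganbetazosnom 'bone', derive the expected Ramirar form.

Ramirar: *ganbetazosnom
  ganbetazosnom → ganbesazosnom   [intervocalic lenition]
  ganbesazosnom → ganberazosnom   [rhotacism]
  ganberazosnom (rule 3 does not apply)
  ganberazosnom → ganberazusnum   [vowel merger]
  ganberazusnum → ganperazusnum   [unconditioned shift]
  ganperazusnum → gamperazusnum   [nasal place assimilation]
  giving Ramirar gamperazusnum.

gamperazusnum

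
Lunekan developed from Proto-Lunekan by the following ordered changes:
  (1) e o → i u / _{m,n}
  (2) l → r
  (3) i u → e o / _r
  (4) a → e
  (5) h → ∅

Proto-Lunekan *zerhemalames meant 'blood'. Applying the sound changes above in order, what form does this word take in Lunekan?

Lunekan: start from *zerhemalames.
  rule 1 (pre-nasal raising): zerhemalames → zerhimalames
  rule 2 (unconditioned shift): zerhimalames → zerhimarames
  rule 3: no change — zerhimarames
  rule 4 (vowel merger): zerhimarames → zerhimeremes
  rule 5 (h-loss): zerhimeremes → zerimeremes
  ⇒ Lunekan zerimeremes

zerimeremes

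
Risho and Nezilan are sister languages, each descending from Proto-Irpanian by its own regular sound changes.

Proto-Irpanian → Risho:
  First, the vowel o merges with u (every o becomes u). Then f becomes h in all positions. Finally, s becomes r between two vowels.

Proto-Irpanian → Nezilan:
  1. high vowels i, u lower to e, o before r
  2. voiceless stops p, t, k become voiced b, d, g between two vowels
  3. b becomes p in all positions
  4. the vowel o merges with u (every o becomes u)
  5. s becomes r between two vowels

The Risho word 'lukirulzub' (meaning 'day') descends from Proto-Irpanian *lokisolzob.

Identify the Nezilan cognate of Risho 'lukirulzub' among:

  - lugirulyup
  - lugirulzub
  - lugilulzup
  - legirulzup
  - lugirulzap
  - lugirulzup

Nezilan: *lokisolzob
  lokisolzob (rule 1 does not apply)
  lokisolzob → logisolzob   [intervocalic voicing]
  logisolzob → logisolzop   [unconditioned shift]
  logisolzop → lugisulzup   [vowel merger]
  lugisulzup → lugirulzup   [rhotacism]
  giving Nezilan lugirulzup.

lugirulzup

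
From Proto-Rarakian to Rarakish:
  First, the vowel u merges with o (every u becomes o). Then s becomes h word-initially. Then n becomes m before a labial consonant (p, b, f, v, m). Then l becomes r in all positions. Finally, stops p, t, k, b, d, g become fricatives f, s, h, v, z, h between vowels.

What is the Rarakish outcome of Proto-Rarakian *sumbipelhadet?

hombiferhazet

Rarakish: *sumbipelhadet
  sumbipelhadet → sombipelhadet   [vowel merger]
  sombipelhadet → hombipelhadet   [debuccalisation]
  hombipelhadet (rule 3 does not apply)
  hombipelhadet → hombiperhadet   [unconditioned shift]
  hombiperhadet → hombiferhazet   [intervocalic lenition]
  giving Rarakish hombiferhazet.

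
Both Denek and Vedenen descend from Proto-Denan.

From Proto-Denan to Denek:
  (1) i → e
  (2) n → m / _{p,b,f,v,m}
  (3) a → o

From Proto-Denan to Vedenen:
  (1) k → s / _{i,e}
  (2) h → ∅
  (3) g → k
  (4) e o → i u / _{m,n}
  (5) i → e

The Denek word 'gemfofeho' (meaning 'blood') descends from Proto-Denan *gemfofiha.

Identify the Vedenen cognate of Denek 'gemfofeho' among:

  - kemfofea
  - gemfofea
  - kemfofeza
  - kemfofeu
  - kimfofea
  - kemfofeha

Vedenen: *gemfofiha > gemfofia > kemfofia > kimfofia > kemfofea  (by h-loss, unconditioned shift, pre-nasal raising, vowel merger)
Among the options, 'kemfofea' alone shows every Vedenen change applied in order.

kemfofea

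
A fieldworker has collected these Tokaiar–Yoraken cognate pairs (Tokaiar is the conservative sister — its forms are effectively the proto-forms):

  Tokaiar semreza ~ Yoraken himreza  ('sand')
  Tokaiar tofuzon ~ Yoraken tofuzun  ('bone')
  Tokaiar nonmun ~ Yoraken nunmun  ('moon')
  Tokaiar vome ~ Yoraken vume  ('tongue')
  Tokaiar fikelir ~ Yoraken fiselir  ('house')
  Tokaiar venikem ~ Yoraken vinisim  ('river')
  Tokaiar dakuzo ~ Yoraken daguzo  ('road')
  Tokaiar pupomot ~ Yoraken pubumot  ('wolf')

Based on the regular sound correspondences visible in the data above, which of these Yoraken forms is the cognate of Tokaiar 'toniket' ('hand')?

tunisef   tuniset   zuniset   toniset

tuniset

tofuzon ~ tofuzun, nonmun ~ nunmun — Tokaiar o corresponds to Yoraken u after a consonant, before a nasal.
fikelir ~ fiselir, venikem ~ vinisim — Tokaiar k corresponds to Yoraken s between vowels (before a front vowel).
Applying these to Tokaiar 'toniket':
  toniket → tuniket   (o→u after a consonant, before a nasal)
  tuniket → tuniset   (k→s between vowels (before a front vowel))
So the Yoraken cognate is 'tuniset'.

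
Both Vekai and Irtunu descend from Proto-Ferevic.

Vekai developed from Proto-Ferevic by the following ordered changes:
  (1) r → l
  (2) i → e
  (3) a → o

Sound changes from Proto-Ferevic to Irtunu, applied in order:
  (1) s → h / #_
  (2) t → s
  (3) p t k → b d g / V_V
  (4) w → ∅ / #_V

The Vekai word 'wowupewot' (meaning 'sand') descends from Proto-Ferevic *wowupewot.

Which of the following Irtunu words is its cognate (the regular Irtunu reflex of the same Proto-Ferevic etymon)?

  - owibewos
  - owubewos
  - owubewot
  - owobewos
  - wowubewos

owubewos

Irtunu: start from *wowupewot.
  rule 1: no change — wowupewot
  rule 2 (unconditioned shift): wowupewot → wowupewos
  rule 3 (intervocalic voicing): wowupewos → wowubewos
  rule 4 (glide loss): wowubewos → owubewos
  ⇒ Irtunu owubewos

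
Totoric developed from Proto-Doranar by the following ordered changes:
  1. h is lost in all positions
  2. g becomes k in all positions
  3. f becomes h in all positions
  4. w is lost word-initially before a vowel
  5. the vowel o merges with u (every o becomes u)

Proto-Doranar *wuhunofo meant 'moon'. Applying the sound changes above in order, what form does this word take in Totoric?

uunuhu

Totoric: start from *wuhunofo.
  rule 1 (h-loss): wuhunofo → wuunofo
  rule 2: no change — wuunofo
  rule 3 (unconditioned shift): wuunofo → wuunoho
  rule 4 (glide loss): wuunoho → uunoho
  rule 5 (vowel merger): uunoho → uunuhu
  ⇒ Totoric uunuhu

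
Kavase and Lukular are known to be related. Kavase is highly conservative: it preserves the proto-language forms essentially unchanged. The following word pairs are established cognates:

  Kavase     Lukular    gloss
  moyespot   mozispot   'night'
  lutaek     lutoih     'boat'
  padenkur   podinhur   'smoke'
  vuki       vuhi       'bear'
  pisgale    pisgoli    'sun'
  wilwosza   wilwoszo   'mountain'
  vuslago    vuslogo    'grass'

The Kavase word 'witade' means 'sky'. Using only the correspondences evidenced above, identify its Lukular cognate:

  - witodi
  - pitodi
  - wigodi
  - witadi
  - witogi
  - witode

padenkur ~ podinhur, pisgale ~ pisgoli — Kavase a corresponds to Lukular o after a consonant, before a consonant other than r, m, n, p, b, f, v.
pisgale ~ pisgoli — Kavase e corresponds to Lukular i word-finally.
Applying these to Kavase 'witade':
  witade → witode   (a→o after a consonant, before a consonant other than r, m, n, p, b, f, v)
  witode → witodi   (e→i word-finally)
So the Lukular cognate is 'witodi'.

witodi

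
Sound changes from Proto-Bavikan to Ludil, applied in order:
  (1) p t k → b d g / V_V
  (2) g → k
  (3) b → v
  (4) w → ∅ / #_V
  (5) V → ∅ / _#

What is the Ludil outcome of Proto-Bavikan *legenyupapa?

Ludil: *legenyupapa
  legenyupapa → legenyubaba   [intervocalic voicing]
  legenyubaba → lekenyubaba   [unconditioned shift]
  lekenyubaba → lekenyuvava   [unconditioned shift]
  lekenyuvava (rule 4 does not apply)
  lekenyuvava → lekenyuvav   [apocope]
  giving Ludil lekenyuvav.

lekenyuvav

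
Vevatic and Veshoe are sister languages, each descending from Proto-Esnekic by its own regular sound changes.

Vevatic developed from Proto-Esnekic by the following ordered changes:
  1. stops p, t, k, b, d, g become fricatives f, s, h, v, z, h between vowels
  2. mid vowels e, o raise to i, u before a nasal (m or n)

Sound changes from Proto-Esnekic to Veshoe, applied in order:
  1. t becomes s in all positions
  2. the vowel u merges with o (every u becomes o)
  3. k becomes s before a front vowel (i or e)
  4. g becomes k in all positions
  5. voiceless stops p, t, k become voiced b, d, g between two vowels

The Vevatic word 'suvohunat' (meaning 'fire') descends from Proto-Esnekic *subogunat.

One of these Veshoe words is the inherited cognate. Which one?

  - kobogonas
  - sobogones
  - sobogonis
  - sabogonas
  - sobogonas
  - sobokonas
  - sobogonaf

sobogonas

Veshoe: *subogunat
  subogunat → subogunas   [unconditioned shift]
  subogunas → sobogonas   [vowel merger]
  sobogonas (rule 3 does not apply)
  sobogonas → sobokonas   [unconditioned shift]
  sobokonas → sobogonas   [intervocalic voicing]
  giving Veshoe sobogonas.
Among the options, 'sobogonas' alone shows every Veshoe change applied in order.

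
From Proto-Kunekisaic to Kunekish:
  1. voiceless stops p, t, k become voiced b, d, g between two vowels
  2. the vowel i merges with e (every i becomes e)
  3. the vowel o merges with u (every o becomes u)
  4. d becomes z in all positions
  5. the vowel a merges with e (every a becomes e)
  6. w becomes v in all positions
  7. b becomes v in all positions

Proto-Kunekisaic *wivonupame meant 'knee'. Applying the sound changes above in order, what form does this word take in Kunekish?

Kunekish: *wivonupame
  wivonupame → wivonubame   [intervocalic voicing]
  wivonubame → wevonubame   [vowel merger]
  wevonubame → wevunubame   [vowel merger]
  wevunubame (rule 4 does not apply)
  wevunubame → wevunubeme   [vowel merger]
  wevunubeme → vevunubeme   [unconditioned shift]
  vevunubeme → vevunuveme   [unconditioned shift]
  giving Kunekish vevunuveme.

vevunuveme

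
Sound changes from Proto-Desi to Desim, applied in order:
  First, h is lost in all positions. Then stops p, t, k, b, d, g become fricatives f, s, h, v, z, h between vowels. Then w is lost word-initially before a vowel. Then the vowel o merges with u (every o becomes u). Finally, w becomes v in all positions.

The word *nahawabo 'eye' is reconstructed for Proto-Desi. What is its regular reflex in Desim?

Desim: *nahawabo > naawabo > naawavo > naawavu > naavavu  (by h-loss, intervocalic lenition, vowel merger, unconditioned shift)

naavavu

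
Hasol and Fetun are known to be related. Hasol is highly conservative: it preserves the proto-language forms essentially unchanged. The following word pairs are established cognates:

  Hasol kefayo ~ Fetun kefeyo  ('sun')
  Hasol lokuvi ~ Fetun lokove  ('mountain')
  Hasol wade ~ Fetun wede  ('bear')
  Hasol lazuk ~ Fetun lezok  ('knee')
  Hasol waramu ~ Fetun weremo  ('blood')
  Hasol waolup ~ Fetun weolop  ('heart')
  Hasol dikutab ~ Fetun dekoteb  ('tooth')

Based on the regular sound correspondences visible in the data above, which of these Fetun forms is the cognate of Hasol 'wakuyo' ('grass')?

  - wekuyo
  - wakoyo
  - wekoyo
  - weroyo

wekoyo

kefayo ~ kefeyo, wade ~ wede — Hasol a corresponds to Fetun e after a consonant, before a consonant other than r, m, n, p, b, f, v.
lazuk ~ lezok, dikutab ~ dekoteb — Hasol u corresponds to Fetun o after a consonant, before a consonant other than r, m, n, p, b, f, v.
Applying these to Hasol 'wakuyo':
  wakuyo → wekuyo   (a→e after a consonant, before a consonant other than r, m, n, p, b, f, v)
  wekuyo → wekoyo   (u→o after a consonant, before a consonant other than r, m, n, p, b, f, v)
So the Fetun cognate is 'wekoyo'.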